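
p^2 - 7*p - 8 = (p - 8)*(p + 1)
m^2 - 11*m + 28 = (m - 7)*(m - 4)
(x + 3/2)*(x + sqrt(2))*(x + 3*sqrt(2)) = x^3 + 3*x^2/2 + 4*sqrt(2)*x^2 + 6*x + 6*sqrt(2)*x + 9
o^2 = o^2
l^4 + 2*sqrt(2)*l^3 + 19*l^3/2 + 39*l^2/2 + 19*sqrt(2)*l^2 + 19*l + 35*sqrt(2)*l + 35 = (l + 5/2)*(l + 7)*(l + sqrt(2))^2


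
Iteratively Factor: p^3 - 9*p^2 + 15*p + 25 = (p + 1)*(p^2 - 10*p + 25) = (p - 5)*(p + 1)*(p - 5)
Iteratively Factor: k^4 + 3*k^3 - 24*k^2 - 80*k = (k)*(k^3 + 3*k^2 - 24*k - 80) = k*(k + 4)*(k^2 - k - 20) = k*(k + 4)^2*(k - 5)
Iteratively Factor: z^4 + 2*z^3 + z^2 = (z + 1)*(z^3 + z^2) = (z + 1)^2*(z^2) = z*(z + 1)^2*(z)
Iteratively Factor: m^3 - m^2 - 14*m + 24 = (m + 4)*(m^2 - 5*m + 6) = (m - 3)*(m + 4)*(m - 2)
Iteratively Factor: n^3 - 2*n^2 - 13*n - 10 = (n + 1)*(n^2 - 3*n - 10) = (n + 1)*(n + 2)*(n - 5)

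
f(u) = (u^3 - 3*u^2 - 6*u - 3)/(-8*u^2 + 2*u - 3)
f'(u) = (16*u - 2)*(u^3 - 3*u^2 - 6*u - 3)/(-8*u^2 + 2*u - 3)^2 + (3*u^2 - 6*u - 6)/(-8*u^2 + 2*u - 3) = (-8*u^4 + 4*u^3 - 63*u^2 - 30*u + 24)/(64*u^4 - 32*u^3 + 52*u^2 - 12*u + 9)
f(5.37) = -0.15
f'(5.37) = -0.16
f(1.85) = 0.68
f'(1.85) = -0.44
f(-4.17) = 0.68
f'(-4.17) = -0.16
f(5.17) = -0.12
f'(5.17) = -0.16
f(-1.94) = 0.27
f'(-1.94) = -0.22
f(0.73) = 1.48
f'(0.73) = -0.96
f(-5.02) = 0.82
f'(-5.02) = -0.15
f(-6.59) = 1.04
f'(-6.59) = -0.14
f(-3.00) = 0.48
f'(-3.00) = -0.18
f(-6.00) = 0.96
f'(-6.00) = -0.14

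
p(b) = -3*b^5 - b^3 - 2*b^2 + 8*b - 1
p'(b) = -15*b^4 - 3*b^2 - 4*b + 8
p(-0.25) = -3.11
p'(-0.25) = 8.75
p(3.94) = -2910.10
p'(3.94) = -3669.06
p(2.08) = -118.81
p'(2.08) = -294.07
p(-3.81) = 2403.29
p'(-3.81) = -3181.07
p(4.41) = -5094.35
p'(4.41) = -5741.41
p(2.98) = -726.41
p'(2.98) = -1213.48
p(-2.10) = 105.16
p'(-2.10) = -288.55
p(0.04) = -0.68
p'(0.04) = 7.84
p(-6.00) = 23423.00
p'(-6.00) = -19516.00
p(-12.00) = 747839.00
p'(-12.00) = -311416.00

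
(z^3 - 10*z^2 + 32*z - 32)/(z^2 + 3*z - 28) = (z^2 - 6*z + 8)/(z + 7)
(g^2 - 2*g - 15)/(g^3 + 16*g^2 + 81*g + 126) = (g - 5)/(g^2 + 13*g + 42)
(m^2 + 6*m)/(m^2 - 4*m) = (m + 6)/(m - 4)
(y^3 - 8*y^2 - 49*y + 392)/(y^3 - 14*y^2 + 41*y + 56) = (y + 7)/(y + 1)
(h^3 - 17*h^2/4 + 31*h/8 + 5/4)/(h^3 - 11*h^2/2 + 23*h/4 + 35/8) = (4*h^2 - 7*h - 2)/(4*h^2 - 12*h - 7)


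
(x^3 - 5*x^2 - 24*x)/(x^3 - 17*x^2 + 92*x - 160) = x*(x + 3)/(x^2 - 9*x + 20)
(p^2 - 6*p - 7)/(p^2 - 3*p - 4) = (p - 7)/(p - 4)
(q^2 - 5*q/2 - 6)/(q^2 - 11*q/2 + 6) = (2*q + 3)/(2*q - 3)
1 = 1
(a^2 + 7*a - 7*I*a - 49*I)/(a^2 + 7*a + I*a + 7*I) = (a - 7*I)/(a + I)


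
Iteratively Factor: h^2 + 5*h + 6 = (h + 2)*(h + 3)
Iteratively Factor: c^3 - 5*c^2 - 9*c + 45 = (c - 5)*(c^2 - 9) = (c - 5)*(c + 3)*(c - 3)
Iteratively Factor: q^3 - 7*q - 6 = (q - 3)*(q^2 + 3*q + 2) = (q - 3)*(q + 1)*(q + 2)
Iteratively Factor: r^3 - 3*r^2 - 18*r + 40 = (r - 5)*(r^2 + 2*r - 8) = (r - 5)*(r + 4)*(r - 2)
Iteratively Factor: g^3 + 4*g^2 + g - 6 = (g - 1)*(g^2 + 5*g + 6) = (g - 1)*(g + 3)*(g + 2)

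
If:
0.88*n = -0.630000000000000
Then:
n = -0.72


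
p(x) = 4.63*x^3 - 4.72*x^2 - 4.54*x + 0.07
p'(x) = 13.89*x^2 - 9.44*x - 4.54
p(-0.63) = -0.10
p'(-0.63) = 6.92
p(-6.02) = -1153.77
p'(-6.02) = 555.67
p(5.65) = 658.82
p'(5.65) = 385.53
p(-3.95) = -340.99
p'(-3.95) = 249.47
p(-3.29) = -200.96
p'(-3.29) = 176.86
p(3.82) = 171.94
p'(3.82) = 162.09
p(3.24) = 93.29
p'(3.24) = 110.69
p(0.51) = -2.86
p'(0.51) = -5.74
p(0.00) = 0.07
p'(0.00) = -4.54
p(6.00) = 802.99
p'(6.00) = 438.86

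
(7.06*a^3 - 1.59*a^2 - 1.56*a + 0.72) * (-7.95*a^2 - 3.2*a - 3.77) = -56.127*a^5 - 9.9515*a^4 - 9.1262*a^3 + 5.2623*a^2 + 3.5772*a - 2.7144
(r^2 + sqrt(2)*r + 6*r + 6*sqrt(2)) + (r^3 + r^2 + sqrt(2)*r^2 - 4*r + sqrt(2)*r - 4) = r^3 + sqrt(2)*r^2 + 2*r^2 + 2*r + 2*sqrt(2)*r - 4 + 6*sqrt(2)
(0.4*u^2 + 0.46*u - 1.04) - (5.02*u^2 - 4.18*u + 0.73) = -4.62*u^2 + 4.64*u - 1.77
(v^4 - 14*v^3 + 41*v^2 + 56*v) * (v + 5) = v^5 - 9*v^4 - 29*v^3 + 261*v^2 + 280*v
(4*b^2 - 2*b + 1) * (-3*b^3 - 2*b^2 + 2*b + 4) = -12*b^5 - 2*b^4 + 9*b^3 + 10*b^2 - 6*b + 4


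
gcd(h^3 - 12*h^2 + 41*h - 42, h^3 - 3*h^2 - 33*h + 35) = h - 7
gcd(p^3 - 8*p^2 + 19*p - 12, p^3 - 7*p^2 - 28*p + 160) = p - 4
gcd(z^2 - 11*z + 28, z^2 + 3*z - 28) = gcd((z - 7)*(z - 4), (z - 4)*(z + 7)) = z - 4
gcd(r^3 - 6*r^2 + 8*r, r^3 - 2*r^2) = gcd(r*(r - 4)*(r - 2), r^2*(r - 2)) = r^2 - 2*r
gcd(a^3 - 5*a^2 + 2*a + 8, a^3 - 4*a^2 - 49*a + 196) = a - 4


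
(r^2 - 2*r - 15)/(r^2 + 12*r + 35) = (r^2 - 2*r - 15)/(r^2 + 12*r + 35)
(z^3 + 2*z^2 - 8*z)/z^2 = z + 2 - 8/z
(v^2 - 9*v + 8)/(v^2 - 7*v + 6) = (v - 8)/(v - 6)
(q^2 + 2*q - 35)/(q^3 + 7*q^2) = (q - 5)/q^2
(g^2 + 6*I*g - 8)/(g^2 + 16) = (g + 2*I)/(g - 4*I)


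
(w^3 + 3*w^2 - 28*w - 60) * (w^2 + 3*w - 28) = w^5 + 6*w^4 - 47*w^3 - 228*w^2 + 604*w + 1680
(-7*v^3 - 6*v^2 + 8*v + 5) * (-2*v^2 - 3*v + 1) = 14*v^5 + 33*v^4 - 5*v^3 - 40*v^2 - 7*v + 5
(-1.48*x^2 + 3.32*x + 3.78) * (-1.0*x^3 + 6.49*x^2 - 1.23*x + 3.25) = 1.48*x^5 - 12.9252*x^4 + 19.5872*x^3 + 15.6386*x^2 + 6.1406*x + 12.285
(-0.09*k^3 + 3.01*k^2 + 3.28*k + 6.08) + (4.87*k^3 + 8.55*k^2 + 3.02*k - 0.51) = 4.78*k^3 + 11.56*k^2 + 6.3*k + 5.57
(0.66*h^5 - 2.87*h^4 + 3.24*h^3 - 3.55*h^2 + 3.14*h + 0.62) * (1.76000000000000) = 1.1616*h^5 - 5.0512*h^4 + 5.7024*h^3 - 6.248*h^2 + 5.5264*h + 1.0912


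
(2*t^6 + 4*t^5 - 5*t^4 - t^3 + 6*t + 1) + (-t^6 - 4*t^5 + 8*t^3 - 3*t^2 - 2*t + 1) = t^6 - 5*t^4 + 7*t^3 - 3*t^2 + 4*t + 2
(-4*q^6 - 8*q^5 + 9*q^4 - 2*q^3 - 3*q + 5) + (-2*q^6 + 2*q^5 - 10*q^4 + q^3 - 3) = -6*q^6 - 6*q^5 - q^4 - q^3 - 3*q + 2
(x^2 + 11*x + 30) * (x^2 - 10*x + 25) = x^4 + x^3 - 55*x^2 - 25*x + 750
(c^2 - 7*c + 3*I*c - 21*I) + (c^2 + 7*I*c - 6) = 2*c^2 - 7*c + 10*I*c - 6 - 21*I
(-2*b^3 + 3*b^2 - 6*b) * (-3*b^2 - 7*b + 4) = 6*b^5 + 5*b^4 - 11*b^3 + 54*b^2 - 24*b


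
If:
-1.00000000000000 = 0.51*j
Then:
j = -1.96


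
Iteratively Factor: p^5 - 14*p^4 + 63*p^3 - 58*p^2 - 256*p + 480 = (p - 4)*(p^4 - 10*p^3 + 23*p^2 + 34*p - 120) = (p - 4)*(p - 3)*(p^3 - 7*p^2 + 2*p + 40) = (p - 5)*(p - 4)*(p - 3)*(p^2 - 2*p - 8) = (p - 5)*(p - 4)^2*(p - 3)*(p + 2)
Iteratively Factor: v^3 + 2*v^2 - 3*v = (v - 1)*(v^2 + 3*v) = v*(v - 1)*(v + 3)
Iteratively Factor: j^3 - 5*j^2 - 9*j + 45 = (j - 3)*(j^2 - 2*j - 15) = (j - 5)*(j - 3)*(j + 3)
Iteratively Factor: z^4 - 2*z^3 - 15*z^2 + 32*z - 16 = (z - 1)*(z^3 - z^2 - 16*z + 16) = (z - 4)*(z - 1)*(z^2 + 3*z - 4) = (z - 4)*(z - 1)^2*(z + 4)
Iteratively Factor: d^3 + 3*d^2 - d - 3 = (d - 1)*(d^2 + 4*d + 3) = (d - 1)*(d + 3)*(d + 1)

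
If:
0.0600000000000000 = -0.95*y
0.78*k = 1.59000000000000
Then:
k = 2.04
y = -0.06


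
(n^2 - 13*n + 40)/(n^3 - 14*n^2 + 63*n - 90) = (n - 8)/(n^2 - 9*n + 18)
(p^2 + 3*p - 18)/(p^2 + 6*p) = (p - 3)/p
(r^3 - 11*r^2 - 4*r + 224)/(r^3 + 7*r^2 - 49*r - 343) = (r^2 - 4*r - 32)/(r^2 + 14*r + 49)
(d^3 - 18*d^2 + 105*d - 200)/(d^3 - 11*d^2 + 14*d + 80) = (d - 5)/(d + 2)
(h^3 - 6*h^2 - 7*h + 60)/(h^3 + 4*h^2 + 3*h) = (h^2 - 9*h + 20)/(h*(h + 1))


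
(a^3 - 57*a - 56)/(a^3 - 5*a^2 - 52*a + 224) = (a + 1)/(a - 4)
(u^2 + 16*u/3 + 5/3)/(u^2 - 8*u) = (3*u^2 + 16*u + 5)/(3*u*(u - 8))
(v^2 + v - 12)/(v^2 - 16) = (v - 3)/(v - 4)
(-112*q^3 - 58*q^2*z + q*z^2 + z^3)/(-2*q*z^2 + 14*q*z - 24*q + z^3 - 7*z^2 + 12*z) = (112*q^3 + 58*q^2*z - q*z^2 - z^3)/(2*q*z^2 - 14*q*z + 24*q - z^3 + 7*z^2 - 12*z)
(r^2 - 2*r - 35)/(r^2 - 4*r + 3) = (r^2 - 2*r - 35)/(r^2 - 4*r + 3)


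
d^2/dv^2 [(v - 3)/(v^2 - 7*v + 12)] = 2/(v^3 - 12*v^2 + 48*v - 64)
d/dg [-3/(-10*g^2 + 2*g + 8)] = 3*(1 - 10*g)/(2*(-5*g^2 + g + 4)^2)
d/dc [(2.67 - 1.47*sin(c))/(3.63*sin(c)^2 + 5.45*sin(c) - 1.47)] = (5.3361*sin(c)^2 - 19.3842*sin(c) - 12.3906)*cos(c)/(13.1769*sin(c)^4 + 39.567*sin(c)^3 + 19.0303*sin(c)^2 - 16.023*sin(c) + 2.1609)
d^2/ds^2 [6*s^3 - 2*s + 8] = 36*s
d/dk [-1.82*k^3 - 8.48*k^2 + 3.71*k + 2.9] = -5.46*k^2 - 16.96*k + 3.71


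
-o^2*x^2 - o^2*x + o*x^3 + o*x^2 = x*(-o + x)*(o*x + o)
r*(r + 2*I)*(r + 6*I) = r^3 + 8*I*r^2 - 12*r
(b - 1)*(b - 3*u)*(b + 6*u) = b^3 + 3*b^2*u - b^2 - 18*b*u^2 - 3*b*u + 18*u^2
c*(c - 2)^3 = c^4 - 6*c^3 + 12*c^2 - 8*c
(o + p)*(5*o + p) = 5*o^2 + 6*o*p + p^2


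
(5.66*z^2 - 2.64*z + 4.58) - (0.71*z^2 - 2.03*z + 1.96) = 4.95*z^2 - 0.61*z + 2.62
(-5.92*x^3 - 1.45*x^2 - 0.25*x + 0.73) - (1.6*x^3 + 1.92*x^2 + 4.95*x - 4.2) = -7.52*x^3 - 3.37*x^2 - 5.2*x + 4.93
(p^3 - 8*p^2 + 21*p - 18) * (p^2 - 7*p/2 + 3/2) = p^5 - 23*p^4/2 + 101*p^3/2 - 207*p^2/2 + 189*p/2 - 27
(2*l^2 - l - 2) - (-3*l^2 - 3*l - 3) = 5*l^2 + 2*l + 1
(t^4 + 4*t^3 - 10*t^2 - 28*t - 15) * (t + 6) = t^5 + 10*t^4 + 14*t^3 - 88*t^2 - 183*t - 90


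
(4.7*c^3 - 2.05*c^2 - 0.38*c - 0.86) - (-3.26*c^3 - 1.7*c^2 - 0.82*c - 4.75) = 7.96*c^3 - 0.35*c^2 + 0.44*c + 3.89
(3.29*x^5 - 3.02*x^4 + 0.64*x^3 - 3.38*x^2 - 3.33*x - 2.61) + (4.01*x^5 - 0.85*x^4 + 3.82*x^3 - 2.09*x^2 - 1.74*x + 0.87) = 7.3*x^5 - 3.87*x^4 + 4.46*x^3 - 5.47*x^2 - 5.07*x - 1.74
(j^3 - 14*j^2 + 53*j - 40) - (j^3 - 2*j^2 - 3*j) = -12*j^2 + 56*j - 40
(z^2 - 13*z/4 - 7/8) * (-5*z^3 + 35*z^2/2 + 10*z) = -5*z^5 + 135*z^4/4 - 85*z^3/2 - 765*z^2/16 - 35*z/4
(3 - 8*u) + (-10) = -8*u - 7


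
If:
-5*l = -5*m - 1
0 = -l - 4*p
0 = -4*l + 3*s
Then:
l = 3*s/4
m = 3*s/4 - 1/5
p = -3*s/16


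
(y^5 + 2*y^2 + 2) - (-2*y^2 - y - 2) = y^5 + 4*y^2 + y + 4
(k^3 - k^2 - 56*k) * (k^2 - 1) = k^5 - k^4 - 57*k^3 + k^2 + 56*k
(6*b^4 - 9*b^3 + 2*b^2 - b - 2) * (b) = 6*b^5 - 9*b^4 + 2*b^3 - b^2 - 2*b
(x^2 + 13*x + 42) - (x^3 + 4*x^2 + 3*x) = -x^3 - 3*x^2 + 10*x + 42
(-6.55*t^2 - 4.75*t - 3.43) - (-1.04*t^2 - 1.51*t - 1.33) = -5.51*t^2 - 3.24*t - 2.1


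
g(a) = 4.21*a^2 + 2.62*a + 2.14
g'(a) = 8.42*a + 2.62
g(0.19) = 2.79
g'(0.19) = 4.22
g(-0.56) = 1.99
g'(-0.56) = -2.10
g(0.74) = 6.38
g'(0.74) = 8.85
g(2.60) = 37.41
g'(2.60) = 24.51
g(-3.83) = 53.86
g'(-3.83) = -29.63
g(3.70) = 69.47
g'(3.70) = 33.77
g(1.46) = 14.94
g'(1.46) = 14.91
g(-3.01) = 32.40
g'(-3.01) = -22.72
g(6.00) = 169.42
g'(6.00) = 53.14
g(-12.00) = 576.94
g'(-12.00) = -98.42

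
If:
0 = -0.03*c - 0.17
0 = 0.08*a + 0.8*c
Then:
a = 56.67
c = -5.67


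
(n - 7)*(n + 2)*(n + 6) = n^3 + n^2 - 44*n - 84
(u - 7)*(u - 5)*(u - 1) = u^3 - 13*u^2 + 47*u - 35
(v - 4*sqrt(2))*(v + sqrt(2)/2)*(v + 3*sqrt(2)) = v^3 - sqrt(2)*v^2/2 - 25*v - 12*sqrt(2)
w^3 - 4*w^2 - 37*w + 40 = (w - 8)*(w - 1)*(w + 5)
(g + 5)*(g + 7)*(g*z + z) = g^3*z + 13*g^2*z + 47*g*z + 35*z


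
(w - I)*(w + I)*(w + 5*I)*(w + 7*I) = w^4 + 12*I*w^3 - 34*w^2 + 12*I*w - 35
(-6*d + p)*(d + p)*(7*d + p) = -42*d^3 - 41*d^2*p + 2*d*p^2 + p^3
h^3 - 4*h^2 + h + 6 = (h - 3)*(h - 2)*(h + 1)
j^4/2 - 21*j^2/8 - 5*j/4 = j*(j/2 + 1/4)*(j - 5/2)*(j + 2)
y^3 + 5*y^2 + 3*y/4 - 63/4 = (y - 3/2)*(y + 3)*(y + 7/2)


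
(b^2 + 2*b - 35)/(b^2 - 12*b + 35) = (b + 7)/(b - 7)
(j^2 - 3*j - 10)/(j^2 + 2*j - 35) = (j + 2)/(j + 7)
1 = 1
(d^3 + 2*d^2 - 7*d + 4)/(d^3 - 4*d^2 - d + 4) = (d^2 + 3*d - 4)/(d^2 - 3*d - 4)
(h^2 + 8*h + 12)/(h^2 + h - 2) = (h + 6)/(h - 1)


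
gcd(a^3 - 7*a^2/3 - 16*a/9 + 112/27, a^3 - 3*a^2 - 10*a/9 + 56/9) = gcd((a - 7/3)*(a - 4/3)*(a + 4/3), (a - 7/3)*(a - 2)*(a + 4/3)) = a^2 - a - 28/9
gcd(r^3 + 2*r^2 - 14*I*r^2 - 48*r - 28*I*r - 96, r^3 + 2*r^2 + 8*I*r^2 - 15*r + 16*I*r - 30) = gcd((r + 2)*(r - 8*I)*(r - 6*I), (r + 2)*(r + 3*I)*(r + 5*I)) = r + 2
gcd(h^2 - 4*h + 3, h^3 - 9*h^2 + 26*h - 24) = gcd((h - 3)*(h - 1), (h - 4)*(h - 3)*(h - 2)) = h - 3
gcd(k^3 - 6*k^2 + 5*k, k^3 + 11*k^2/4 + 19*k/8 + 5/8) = 1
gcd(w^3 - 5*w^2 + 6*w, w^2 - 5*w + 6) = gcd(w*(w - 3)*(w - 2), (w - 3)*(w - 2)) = w^2 - 5*w + 6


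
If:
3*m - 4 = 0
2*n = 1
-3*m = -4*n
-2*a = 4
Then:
No Solution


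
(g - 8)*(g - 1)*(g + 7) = g^3 - 2*g^2 - 55*g + 56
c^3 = c^3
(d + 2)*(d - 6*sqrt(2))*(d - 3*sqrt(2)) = d^3 - 9*sqrt(2)*d^2 + 2*d^2 - 18*sqrt(2)*d + 36*d + 72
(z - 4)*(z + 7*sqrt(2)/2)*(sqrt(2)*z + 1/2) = sqrt(2)*z^3 - 4*sqrt(2)*z^2 + 15*z^2/2 - 30*z + 7*sqrt(2)*z/4 - 7*sqrt(2)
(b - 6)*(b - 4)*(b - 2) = b^3 - 12*b^2 + 44*b - 48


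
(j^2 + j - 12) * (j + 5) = j^3 + 6*j^2 - 7*j - 60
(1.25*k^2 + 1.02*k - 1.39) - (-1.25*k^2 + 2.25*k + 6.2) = 2.5*k^2 - 1.23*k - 7.59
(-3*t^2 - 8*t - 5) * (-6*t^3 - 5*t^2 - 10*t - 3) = 18*t^5 + 63*t^4 + 100*t^3 + 114*t^2 + 74*t + 15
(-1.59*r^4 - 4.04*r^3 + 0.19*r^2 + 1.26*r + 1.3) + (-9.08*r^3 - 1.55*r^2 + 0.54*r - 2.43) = -1.59*r^4 - 13.12*r^3 - 1.36*r^2 + 1.8*r - 1.13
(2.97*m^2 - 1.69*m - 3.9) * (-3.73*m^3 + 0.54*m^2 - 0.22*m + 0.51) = -11.0781*m^5 + 7.9075*m^4 + 12.981*m^3 - 0.2195*m^2 - 0.00390000000000001*m - 1.989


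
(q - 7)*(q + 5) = q^2 - 2*q - 35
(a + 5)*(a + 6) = a^2 + 11*a + 30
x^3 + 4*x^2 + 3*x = x*(x + 1)*(x + 3)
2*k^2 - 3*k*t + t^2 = (-2*k + t)*(-k + t)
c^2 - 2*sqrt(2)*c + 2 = (c - sqrt(2))^2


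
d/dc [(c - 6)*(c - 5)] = 2*c - 11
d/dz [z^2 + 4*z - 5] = 2*z + 4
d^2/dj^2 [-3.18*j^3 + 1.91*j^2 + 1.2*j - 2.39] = 3.82 - 19.08*j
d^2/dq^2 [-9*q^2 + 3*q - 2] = -18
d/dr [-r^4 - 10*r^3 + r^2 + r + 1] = -4*r^3 - 30*r^2 + 2*r + 1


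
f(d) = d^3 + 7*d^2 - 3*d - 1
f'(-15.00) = 462.00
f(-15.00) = -1756.00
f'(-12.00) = 261.00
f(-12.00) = -685.00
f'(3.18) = 71.86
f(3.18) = 92.40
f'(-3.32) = -16.41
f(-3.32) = 49.52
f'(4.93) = 138.93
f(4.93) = 274.17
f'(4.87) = 136.33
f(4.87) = 265.91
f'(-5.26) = 6.36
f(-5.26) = 62.92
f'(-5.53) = 11.32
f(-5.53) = 60.54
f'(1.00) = 14.00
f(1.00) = 4.00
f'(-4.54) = -4.73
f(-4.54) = 63.32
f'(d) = 3*d^2 + 14*d - 3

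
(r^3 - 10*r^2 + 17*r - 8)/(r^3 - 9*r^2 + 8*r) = (r - 1)/r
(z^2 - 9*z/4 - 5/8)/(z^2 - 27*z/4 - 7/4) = (z - 5/2)/(z - 7)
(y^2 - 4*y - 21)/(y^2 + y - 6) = (y - 7)/(y - 2)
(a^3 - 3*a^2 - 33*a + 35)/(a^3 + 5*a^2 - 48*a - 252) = (a^2 + 4*a - 5)/(a^2 + 12*a + 36)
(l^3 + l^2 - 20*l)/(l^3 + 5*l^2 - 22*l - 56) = l*(l + 5)/(l^2 + 9*l + 14)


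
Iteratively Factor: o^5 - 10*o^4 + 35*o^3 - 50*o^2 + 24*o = (o - 2)*(o^4 - 8*o^3 + 19*o^2 - 12*o) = o*(o - 2)*(o^3 - 8*o^2 + 19*o - 12) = o*(o - 3)*(o - 2)*(o^2 - 5*o + 4) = o*(o - 3)*(o - 2)*(o - 1)*(o - 4)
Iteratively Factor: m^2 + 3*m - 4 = (m - 1)*(m + 4)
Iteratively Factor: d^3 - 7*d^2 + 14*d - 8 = (d - 1)*(d^2 - 6*d + 8) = (d - 2)*(d - 1)*(d - 4)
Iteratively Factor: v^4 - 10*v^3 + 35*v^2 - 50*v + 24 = (v - 4)*(v^3 - 6*v^2 + 11*v - 6) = (v - 4)*(v - 2)*(v^2 - 4*v + 3) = (v - 4)*(v - 3)*(v - 2)*(v - 1)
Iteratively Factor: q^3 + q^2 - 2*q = (q + 2)*(q^2 - q) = (q - 1)*(q + 2)*(q)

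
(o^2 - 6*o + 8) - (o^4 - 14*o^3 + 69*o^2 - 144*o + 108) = -o^4 + 14*o^3 - 68*o^2 + 138*o - 100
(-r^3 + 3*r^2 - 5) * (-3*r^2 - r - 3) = 3*r^5 - 8*r^4 + 6*r^2 + 5*r + 15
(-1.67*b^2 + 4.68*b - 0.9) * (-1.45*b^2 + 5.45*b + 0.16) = 2.4215*b^4 - 15.8875*b^3 + 26.5438*b^2 - 4.1562*b - 0.144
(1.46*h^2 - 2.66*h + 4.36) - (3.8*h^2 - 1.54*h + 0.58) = -2.34*h^2 - 1.12*h + 3.78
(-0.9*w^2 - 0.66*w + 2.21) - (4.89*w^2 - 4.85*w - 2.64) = -5.79*w^2 + 4.19*w + 4.85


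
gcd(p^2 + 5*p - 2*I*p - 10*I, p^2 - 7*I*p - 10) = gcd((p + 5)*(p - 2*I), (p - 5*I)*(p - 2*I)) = p - 2*I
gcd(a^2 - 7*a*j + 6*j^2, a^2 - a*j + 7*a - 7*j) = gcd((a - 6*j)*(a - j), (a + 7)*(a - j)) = a - j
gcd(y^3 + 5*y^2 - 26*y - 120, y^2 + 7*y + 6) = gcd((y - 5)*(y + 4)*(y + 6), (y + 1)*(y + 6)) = y + 6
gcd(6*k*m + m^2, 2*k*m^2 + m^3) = m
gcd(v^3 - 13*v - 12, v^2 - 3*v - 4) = v^2 - 3*v - 4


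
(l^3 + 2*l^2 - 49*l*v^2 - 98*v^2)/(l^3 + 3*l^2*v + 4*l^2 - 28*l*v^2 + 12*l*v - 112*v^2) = (-l^2 + 7*l*v - 2*l + 14*v)/(-l^2 + 4*l*v - 4*l + 16*v)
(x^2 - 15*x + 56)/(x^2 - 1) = (x^2 - 15*x + 56)/(x^2 - 1)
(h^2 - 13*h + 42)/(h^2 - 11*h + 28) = (h - 6)/(h - 4)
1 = 1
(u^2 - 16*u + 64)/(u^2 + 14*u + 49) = (u^2 - 16*u + 64)/(u^2 + 14*u + 49)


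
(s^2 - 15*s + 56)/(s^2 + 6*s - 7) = (s^2 - 15*s + 56)/(s^2 + 6*s - 7)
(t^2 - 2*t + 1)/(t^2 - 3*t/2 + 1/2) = 2*(t - 1)/(2*t - 1)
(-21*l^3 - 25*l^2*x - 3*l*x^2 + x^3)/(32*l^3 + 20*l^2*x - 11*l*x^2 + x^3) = (-21*l^2 - 4*l*x + x^2)/(32*l^2 - 12*l*x + x^2)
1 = 1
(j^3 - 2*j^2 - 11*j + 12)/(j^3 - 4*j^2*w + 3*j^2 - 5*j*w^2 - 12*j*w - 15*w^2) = (-j^2 + 5*j - 4)/(-j^2 + 4*j*w + 5*w^2)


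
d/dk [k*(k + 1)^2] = (k + 1)*(3*k + 1)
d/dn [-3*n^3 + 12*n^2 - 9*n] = -9*n^2 + 24*n - 9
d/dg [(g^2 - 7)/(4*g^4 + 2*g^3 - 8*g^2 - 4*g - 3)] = 2*(-4*g^5 - g^4 + 56*g^3 + 19*g^2 - 59*g - 14)/(16*g^8 + 16*g^7 - 60*g^6 - 64*g^5 + 24*g^4 + 52*g^3 + 64*g^2 + 24*g + 9)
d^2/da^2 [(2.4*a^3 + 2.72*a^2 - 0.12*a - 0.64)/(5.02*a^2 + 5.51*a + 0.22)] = (5.6843418860808e-14*a^5 - 16.0922239999999*a^3 - 97.3376639999999*a^2 - 104.72304*a - 36.893072)/(126.506008*a^6 + 416.562612*a^5 + 473.85537*a^4 + 203.795615*a^3 + 20.76657*a^2 + 0.800052*a + 0.010648)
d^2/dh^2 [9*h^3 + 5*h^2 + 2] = 54*h + 10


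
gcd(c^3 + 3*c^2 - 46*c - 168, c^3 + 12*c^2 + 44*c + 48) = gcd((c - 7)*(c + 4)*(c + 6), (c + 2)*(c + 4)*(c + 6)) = c^2 + 10*c + 24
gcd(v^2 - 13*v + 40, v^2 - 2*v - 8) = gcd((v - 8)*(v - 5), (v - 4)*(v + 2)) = 1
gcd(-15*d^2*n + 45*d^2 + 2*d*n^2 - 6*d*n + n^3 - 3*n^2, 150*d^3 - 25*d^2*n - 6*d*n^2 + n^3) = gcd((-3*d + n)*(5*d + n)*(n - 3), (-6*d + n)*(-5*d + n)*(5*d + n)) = 5*d + n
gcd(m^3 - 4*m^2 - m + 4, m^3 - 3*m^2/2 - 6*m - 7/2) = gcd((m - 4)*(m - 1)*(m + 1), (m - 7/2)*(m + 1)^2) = m + 1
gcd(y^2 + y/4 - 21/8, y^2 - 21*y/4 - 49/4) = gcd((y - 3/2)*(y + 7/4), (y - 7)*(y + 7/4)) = y + 7/4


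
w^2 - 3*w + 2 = (w - 2)*(w - 1)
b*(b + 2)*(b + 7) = b^3 + 9*b^2 + 14*b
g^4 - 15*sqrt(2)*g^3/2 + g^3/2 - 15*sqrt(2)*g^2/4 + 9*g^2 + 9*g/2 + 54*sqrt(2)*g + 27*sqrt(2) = (g + 1/2)*(g - 6*sqrt(2))*(g - 3*sqrt(2))*(g + 3*sqrt(2)/2)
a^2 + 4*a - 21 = (a - 3)*(a + 7)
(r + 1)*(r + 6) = r^2 + 7*r + 6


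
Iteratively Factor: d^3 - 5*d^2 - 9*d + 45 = (d - 3)*(d^2 - 2*d - 15) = (d - 3)*(d + 3)*(d - 5)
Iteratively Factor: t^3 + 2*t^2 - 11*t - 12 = (t + 1)*(t^2 + t - 12) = (t - 3)*(t + 1)*(t + 4)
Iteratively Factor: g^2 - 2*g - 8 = (g + 2)*(g - 4)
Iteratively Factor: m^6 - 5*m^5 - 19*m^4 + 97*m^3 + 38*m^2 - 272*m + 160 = (m + 4)*(m^5 - 9*m^4 + 17*m^3 + 29*m^2 - 78*m + 40) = (m + 2)*(m + 4)*(m^4 - 11*m^3 + 39*m^2 - 49*m + 20) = (m - 5)*(m + 2)*(m + 4)*(m^3 - 6*m^2 + 9*m - 4) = (m - 5)*(m - 1)*(m + 2)*(m + 4)*(m^2 - 5*m + 4) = (m - 5)*(m - 4)*(m - 1)*(m + 2)*(m + 4)*(m - 1)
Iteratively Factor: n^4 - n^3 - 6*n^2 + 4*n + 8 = (n - 2)*(n^3 + n^2 - 4*n - 4) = (n - 2)*(n + 1)*(n^2 - 4) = (n - 2)^2*(n + 1)*(n + 2)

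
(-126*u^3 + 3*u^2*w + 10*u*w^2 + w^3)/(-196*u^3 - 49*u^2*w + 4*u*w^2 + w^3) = (18*u^2 - 3*u*w - w^2)/(28*u^2 + 3*u*w - w^2)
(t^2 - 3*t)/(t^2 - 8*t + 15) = t/(t - 5)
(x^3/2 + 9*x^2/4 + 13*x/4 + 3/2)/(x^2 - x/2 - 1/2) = (2*x^3 + 9*x^2 + 13*x + 6)/(2*(2*x^2 - x - 1))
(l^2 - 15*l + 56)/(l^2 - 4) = (l^2 - 15*l + 56)/(l^2 - 4)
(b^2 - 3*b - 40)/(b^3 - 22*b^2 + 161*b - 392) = (b + 5)/(b^2 - 14*b + 49)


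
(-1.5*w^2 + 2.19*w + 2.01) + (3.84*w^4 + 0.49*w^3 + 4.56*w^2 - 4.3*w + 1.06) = 3.84*w^4 + 0.49*w^3 + 3.06*w^2 - 2.11*w + 3.07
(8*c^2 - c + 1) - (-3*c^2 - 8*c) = 11*c^2 + 7*c + 1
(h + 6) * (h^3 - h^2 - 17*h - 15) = h^4 + 5*h^3 - 23*h^2 - 117*h - 90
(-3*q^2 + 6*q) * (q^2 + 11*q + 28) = -3*q^4 - 27*q^3 - 18*q^2 + 168*q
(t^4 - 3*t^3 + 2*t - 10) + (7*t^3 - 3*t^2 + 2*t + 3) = t^4 + 4*t^3 - 3*t^2 + 4*t - 7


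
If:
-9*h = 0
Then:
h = 0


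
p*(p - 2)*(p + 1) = p^3 - p^2 - 2*p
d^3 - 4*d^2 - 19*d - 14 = (d - 7)*(d + 1)*(d + 2)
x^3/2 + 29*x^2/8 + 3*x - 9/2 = (x/2 + 1)*(x - 3/4)*(x + 6)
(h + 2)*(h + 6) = h^2 + 8*h + 12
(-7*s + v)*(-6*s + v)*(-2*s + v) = -84*s^3 + 68*s^2*v - 15*s*v^2 + v^3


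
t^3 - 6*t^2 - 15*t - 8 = (t - 8)*(t + 1)^2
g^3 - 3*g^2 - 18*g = g*(g - 6)*(g + 3)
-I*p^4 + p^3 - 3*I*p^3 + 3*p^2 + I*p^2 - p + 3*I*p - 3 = (p - 1)*(p + 3)*(p + I)*(-I*p - I)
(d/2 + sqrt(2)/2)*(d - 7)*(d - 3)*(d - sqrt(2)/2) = d^4/2 - 5*d^3 + sqrt(2)*d^3/4 - 5*sqrt(2)*d^2/2 + 10*d^2 + 5*d + 21*sqrt(2)*d/4 - 21/2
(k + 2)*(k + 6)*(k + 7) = k^3 + 15*k^2 + 68*k + 84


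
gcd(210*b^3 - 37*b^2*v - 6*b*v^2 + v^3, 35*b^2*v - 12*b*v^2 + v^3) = 35*b^2 - 12*b*v + v^2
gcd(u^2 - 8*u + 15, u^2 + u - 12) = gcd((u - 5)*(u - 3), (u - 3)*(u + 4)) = u - 3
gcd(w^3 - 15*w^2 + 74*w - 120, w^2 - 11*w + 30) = w^2 - 11*w + 30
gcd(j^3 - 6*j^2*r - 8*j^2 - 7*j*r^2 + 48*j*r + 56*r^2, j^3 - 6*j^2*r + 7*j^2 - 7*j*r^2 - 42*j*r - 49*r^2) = -j^2 + 6*j*r + 7*r^2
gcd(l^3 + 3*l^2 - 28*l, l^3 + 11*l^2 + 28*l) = l^2 + 7*l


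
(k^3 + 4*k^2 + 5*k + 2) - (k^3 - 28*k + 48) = 4*k^2 + 33*k - 46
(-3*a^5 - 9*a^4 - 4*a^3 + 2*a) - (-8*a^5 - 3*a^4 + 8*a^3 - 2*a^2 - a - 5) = 5*a^5 - 6*a^4 - 12*a^3 + 2*a^2 + 3*a + 5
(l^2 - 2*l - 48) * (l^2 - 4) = l^4 - 2*l^3 - 52*l^2 + 8*l + 192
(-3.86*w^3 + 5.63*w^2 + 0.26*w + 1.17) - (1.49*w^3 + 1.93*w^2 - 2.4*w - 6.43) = -5.35*w^3 + 3.7*w^2 + 2.66*w + 7.6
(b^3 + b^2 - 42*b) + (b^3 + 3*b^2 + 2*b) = 2*b^3 + 4*b^2 - 40*b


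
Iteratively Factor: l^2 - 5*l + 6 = (l - 2)*(l - 3)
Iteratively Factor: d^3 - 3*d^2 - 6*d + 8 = (d - 4)*(d^2 + d - 2) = (d - 4)*(d + 2)*(d - 1)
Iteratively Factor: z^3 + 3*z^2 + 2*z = (z + 1)*(z^2 + 2*z) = z*(z + 1)*(z + 2)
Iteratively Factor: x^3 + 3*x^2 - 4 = (x + 2)*(x^2 + x - 2) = (x - 1)*(x + 2)*(x + 2)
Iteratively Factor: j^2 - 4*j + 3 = (j - 1)*(j - 3)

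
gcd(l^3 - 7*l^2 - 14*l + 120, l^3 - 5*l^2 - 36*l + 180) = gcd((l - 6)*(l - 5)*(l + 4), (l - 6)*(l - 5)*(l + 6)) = l^2 - 11*l + 30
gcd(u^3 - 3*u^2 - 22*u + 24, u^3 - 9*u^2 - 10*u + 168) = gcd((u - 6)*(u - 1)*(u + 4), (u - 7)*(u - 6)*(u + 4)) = u^2 - 2*u - 24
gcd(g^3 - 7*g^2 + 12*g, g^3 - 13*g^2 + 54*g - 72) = g^2 - 7*g + 12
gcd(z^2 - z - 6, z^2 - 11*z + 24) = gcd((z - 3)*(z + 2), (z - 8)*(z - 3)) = z - 3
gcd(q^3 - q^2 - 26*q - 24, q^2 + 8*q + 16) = q + 4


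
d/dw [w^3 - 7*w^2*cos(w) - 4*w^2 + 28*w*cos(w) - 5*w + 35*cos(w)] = 7*w^2*sin(w) + 3*w^2 - 28*w*sin(w) - 14*w*cos(w) - 8*w - 35*sin(w) + 28*cos(w) - 5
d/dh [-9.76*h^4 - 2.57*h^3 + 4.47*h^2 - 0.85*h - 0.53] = -39.04*h^3 - 7.71*h^2 + 8.94*h - 0.85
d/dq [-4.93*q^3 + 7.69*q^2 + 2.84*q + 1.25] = -14.79*q^2 + 15.38*q + 2.84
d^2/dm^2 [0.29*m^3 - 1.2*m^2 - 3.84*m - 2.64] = 1.74*m - 2.4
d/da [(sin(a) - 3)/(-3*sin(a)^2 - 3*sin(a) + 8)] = (3*sin(a)^2 - 18*sin(a) - 1)*cos(a)/(3*sin(a)^2 + 3*sin(a) - 8)^2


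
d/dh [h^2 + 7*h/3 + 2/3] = 2*h + 7/3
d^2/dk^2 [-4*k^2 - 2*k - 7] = -8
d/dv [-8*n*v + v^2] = -8*n + 2*v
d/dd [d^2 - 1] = 2*d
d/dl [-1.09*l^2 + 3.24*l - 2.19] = 3.24 - 2.18*l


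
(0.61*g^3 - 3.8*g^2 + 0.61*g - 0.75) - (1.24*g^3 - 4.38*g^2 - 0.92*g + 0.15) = -0.63*g^3 + 0.58*g^2 + 1.53*g - 0.9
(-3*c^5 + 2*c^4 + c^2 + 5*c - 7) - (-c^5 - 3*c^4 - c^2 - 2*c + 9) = -2*c^5 + 5*c^4 + 2*c^2 + 7*c - 16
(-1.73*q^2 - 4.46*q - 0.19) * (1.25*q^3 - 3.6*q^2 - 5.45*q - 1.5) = -2.1625*q^5 + 0.653*q^4 + 25.247*q^3 + 27.586*q^2 + 7.7255*q + 0.285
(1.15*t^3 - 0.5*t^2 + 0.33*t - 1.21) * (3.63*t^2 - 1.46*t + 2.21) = 4.1745*t^5 - 3.494*t^4 + 4.4694*t^3 - 5.9791*t^2 + 2.4959*t - 2.6741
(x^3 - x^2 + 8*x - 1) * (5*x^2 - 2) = 5*x^5 - 5*x^4 + 38*x^3 - 3*x^2 - 16*x + 2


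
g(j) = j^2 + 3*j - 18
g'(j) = 2*j + 3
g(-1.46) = -20.25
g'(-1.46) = 0.08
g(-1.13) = -20.11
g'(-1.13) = 0.74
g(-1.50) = -20.25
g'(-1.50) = 0.00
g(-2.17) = -19.80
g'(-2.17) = -1.34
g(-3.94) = -14.30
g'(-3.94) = -4.88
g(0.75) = -15.19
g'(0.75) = 4.50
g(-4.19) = -13.01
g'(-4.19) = -5.38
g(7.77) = 65.68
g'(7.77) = 18.54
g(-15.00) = 162.00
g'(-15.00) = -27.00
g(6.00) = 36.00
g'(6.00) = 15.00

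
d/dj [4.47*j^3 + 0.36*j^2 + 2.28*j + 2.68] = 13.41*j^2 + 0.72*j + 2.28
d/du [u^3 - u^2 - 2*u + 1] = 3*u^2 - 2*u - 2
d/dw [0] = 0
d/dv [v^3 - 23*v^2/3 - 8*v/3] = 3*v^2 - 46*v/3 - 8/3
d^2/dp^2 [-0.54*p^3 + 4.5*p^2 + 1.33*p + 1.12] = 9.0 - 3.24*p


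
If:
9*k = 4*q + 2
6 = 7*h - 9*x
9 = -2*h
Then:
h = -9/2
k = 4*q/9 + 2/9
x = -25/6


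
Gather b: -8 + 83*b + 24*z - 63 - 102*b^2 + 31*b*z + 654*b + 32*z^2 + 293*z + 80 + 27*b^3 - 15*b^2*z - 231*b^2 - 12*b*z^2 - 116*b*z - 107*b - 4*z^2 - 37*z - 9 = 27*b^3 + b^2*(-15*z - 333) + b*(-12*z^2 - 85*z + 630) + 28*z^2 + 280*z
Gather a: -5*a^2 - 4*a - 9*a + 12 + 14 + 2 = -5*a^2 - 13*a + 28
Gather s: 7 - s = 7 - s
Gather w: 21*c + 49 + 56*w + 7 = 21*c + 56*w + 56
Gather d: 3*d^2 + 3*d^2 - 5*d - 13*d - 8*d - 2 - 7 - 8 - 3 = 6*d^2 - 26*d - 20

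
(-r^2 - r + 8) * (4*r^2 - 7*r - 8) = -4*r^4 + 3*r^3 + 47*r^2 - 48*r - 64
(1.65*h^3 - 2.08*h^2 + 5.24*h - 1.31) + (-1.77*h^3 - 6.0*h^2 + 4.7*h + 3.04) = -0.12*h^3 - 8.08*h^2 + 9.94*h + 1.73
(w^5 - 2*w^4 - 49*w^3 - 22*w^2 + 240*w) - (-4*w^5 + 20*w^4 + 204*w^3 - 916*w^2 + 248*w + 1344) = 5*w^5 - 22*w^4 - 253*w^3 + 894*w^2 - 8*w - 1344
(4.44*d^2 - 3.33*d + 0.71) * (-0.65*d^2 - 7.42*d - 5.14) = -2.886*d^4 - 30.7803*d^3 + 1.4255*d^2 + 11.848*d - 3.6494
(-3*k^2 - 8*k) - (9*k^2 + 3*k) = -12*k^2 - 11*k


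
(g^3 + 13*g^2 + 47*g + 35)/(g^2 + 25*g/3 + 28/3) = 3*(g^2 + 6*g + 5)/(3*g + 4)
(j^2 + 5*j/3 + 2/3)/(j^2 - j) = (3*j^2 + 5*j + 2)/(3*j*(j - 1))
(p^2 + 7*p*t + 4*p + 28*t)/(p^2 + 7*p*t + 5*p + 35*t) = (p + 4)/(p + 5)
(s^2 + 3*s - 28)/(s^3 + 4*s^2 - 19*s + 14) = (s - 4)/(s^2 - 3*s + 2)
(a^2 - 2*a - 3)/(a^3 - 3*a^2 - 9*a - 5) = (a - 3)/(a^2 - 4*a - 5)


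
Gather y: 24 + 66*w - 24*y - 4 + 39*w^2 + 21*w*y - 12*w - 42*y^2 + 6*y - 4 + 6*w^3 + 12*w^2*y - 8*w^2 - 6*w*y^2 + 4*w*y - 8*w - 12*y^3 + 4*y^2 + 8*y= 6*w^3 + 31*w^2 + 46*w - 12*y^3 + y^2*(-6*w - 38) + y*(12*w^2 + 25*w - 10) + 16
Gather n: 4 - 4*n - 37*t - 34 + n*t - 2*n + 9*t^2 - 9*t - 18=n*(t - 6) + 9*t^2 - 46*t - 48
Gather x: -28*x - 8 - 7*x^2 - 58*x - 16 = -7*x^2 - 86*x - 24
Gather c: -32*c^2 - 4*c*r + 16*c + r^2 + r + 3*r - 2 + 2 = -32*c^2 + c*(16 - 4*r) + r^2 + 4*r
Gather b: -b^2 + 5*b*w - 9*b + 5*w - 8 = -b^2 + b*(5*w - 9) + 5*w - 8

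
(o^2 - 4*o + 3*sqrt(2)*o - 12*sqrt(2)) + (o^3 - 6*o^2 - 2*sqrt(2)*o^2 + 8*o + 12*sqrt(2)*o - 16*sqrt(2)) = o^3 - 5*o^2 - 2*sqrt(2)*o^2 + 4*o + 15*sqrt(2)*o - 28*sqrt(2)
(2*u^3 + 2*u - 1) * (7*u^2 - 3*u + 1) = 14*u^5 - 6*u^4 + 16*u^3 - 13*u^2 + 5*u - 1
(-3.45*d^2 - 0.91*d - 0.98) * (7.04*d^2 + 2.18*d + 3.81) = -24.288*d^4 - 13.9274*d^3 - 22.0275*d^2 - 5.6035*d - 3.7338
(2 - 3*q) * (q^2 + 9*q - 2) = -3*q^3 - 25*q^2 + 24*q - 4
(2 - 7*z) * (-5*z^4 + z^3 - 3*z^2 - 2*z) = 35*z^5 - 17*z^4 + 23*z^3 + 8*z^2 - 4*z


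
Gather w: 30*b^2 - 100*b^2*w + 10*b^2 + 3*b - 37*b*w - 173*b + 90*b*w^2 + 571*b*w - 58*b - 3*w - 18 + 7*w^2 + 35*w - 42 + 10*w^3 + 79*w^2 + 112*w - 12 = 40*b^2 - 228*b + 10*w^3 + w^2*(90*b + 86) + w*(-100*b^2 + 534*b + 144) - 72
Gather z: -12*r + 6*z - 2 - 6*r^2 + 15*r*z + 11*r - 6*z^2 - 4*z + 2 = -6*r^2 - r - 6*z^2 + z*(15*r + 2)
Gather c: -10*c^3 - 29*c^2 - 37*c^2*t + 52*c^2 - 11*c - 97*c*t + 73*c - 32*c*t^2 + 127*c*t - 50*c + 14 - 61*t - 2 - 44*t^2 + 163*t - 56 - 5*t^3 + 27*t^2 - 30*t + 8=-10*c^3 + c^2*(23 - 37*t) + c*(-32*t^2 + 30*t + 12) - 5*t^3 - 17*t^2 + 72*t - 36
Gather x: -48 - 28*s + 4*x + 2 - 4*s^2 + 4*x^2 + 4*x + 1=-4*s^2 - 28*s + 4*x^2 + 8*x - 45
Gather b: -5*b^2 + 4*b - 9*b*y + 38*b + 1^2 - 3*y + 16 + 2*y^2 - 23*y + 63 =-5*b^2 + b*(42 - 9*y) + 2*y^2 - 26*y + 80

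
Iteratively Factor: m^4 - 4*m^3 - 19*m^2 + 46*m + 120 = (m + 3)*(m^3 - 7*m^2 + 2*m + 40) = (m - 5)*(m + 3)*(m^2 - 2*m - 8) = (m - 5)*(m - 4)*(m + 3)*(m + 2)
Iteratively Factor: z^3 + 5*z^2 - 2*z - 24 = (z + 3)*(z^2 + 2*z - 8) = (z + 3)*(z + 4)*(z - 2)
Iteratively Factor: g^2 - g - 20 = (g - 5)*(g + 4)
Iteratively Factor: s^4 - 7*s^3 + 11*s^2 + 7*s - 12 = (s + 1)*(s^3 - 8*s^2 + 19*s - 12) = (s - 1)*(s + 1)*(s^2 - 7*s + 12) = (s - 3)*(s - 1)*(s + 1)*(s - 4)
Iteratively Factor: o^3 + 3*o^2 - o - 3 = (o + 3)*(o^2 - 1) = (o + 1)*(o + 3)*(o - 1)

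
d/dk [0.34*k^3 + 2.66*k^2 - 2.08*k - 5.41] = 1.02*k^2 + 5.32*k - 2.08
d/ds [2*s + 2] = 2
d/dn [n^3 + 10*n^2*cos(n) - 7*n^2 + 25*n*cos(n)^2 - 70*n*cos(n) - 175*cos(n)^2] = -10*n^2*sin(n) + 3*n^2 + 70*n*sin(n) - 25*n*sin(2*n) + 20*n*cos(n) - 14*n + 175*sin(2*n) + 25*cos(n)^2 - 70*cos(n)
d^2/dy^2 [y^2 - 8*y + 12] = 2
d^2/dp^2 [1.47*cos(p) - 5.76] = -1.47*cos(p)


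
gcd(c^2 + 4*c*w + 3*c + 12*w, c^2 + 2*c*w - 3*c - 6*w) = 1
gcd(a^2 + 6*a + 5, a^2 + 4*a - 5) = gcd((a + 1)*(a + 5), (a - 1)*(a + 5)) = a + 5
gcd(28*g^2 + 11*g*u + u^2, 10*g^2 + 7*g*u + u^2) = 1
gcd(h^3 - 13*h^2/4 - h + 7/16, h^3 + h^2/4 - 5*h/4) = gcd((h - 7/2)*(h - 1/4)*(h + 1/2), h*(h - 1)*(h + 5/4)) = 1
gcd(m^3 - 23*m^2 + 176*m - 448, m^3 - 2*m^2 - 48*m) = m - 8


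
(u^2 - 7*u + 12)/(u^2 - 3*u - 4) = (u - 3)/(u + 1)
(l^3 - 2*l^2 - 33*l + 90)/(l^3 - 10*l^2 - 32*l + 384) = (l^2 - 8*l + 15)/(l^2 - 16*l + 64)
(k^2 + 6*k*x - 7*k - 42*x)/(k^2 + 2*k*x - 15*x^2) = (k^2 + 6*k*x - 7*k - 42*x)/(k^2 + 2*k*x - 15*x^2)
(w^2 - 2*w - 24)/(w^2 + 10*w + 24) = (w - 6)/(w + 6)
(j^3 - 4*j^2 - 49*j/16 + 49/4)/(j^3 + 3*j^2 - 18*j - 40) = (j^2 - 49/16)/(j^2 + 7*j + 10)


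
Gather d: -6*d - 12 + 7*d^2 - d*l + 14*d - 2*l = 7*d^2 + d*(8 - l) - 2*l - 12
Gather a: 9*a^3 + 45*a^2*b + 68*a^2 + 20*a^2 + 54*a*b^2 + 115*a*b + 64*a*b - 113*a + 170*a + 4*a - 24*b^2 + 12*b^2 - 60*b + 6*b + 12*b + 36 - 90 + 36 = 9*a^3 + a^2*(45*b + 88) + a*(54*b^2 + 179*b + 61) - 12*b^2 - 42*b - 18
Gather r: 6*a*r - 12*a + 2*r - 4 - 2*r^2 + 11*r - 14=-12*a - 2*r^2 + r*(6*a + 13) - 18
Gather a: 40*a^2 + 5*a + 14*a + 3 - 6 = 40*a^2 + 19*a - 3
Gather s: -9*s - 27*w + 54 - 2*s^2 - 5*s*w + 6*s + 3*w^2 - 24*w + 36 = -2*s^2 + s*(-5*w - 3) + 3*w^2 - 51*w + 90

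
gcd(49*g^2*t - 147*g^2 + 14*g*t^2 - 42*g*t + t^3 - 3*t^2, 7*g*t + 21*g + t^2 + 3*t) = 7*g + t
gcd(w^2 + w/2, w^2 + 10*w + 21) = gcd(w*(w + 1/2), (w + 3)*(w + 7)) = 1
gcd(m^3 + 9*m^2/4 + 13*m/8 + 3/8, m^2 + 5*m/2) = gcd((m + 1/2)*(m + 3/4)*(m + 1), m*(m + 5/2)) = 1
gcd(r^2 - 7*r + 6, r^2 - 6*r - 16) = 1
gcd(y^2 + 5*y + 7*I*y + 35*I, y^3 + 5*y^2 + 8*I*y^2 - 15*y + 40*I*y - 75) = y + 5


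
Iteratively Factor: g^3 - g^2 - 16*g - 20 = (g - 5)*(g^2 + 4*g + 4) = (g - 5)*(g + 2)*(g + 2)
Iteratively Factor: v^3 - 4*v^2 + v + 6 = (v - 2)*(v^2 - 2*v - 3) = (v - 3)*(v - 2)*(v + 1)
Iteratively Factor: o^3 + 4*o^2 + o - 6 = (o - 1)*(o^2 + 5*o + 6) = (o - 1)*(o + 2)*(o + 3)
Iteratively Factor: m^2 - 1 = (m - 1)*(m + 1)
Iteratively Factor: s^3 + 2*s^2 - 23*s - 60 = (s + 4)*(s^2 - 2*s - 15) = (s + 3)*(s + 4)*(s - 5)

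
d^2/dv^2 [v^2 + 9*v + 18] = 2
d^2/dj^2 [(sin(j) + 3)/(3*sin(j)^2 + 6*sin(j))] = (-sin(j)^2 - 10*sin(j) - 16 + 6/sin(j) + 36/sin(j)^2 + 24/sin(j)^3)/(3*(sin(j) + 2)^3)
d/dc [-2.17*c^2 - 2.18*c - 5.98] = -4.34*c - 2.18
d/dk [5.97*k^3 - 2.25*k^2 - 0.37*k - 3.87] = 17.91*k^2 - 4.5*k - 0.37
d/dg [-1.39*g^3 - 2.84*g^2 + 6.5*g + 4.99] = -4.17*g^2 - 5.68*g + 6.5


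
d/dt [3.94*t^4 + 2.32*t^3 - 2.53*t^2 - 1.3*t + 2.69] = 15.76*t^3 + 6.96*t^2 - 5.06*t - 1.3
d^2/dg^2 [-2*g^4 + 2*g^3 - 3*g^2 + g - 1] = -24*g^2 + 12*g - 6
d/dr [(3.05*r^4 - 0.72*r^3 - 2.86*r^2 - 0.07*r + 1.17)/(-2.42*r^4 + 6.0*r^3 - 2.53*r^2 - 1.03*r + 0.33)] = (16.5576*r^6 - 29.2754*r^5 + 9.0489*r^4 + 17.6748*r^3 - 19.0041*r^2 + 4.0326*r + 1.182)/(5.8564*r^8 - 29.04*r^7 + 48.2452*r^6 - 25.3748*r^5 - 7.5563*r^4 + 9.1718*r^3 - 0.6089*r^2 - 0.6798*r + 0.1089)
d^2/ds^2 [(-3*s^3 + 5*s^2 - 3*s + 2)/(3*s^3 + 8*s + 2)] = 2*(45*s^6 + 135*s^5 - 144*s^4 - 330*s^3 + 108*s^2 - 72*s + 196)/(27*s^9 + 216*s^7 + 54*s^6 + 576*s^5 + 288*s^4 + 548*s^3 + 384*s^2 + 96*s + 8)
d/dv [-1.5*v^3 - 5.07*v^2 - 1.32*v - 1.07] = -4.5*v^2 - 10.14*v - 1.32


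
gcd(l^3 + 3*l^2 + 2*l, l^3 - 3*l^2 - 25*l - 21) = l + 1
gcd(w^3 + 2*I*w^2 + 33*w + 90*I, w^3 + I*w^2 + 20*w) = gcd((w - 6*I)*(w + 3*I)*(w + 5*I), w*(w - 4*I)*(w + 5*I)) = w + 5*I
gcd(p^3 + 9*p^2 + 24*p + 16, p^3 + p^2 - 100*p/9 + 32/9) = p + 4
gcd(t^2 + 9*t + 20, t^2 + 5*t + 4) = t + 4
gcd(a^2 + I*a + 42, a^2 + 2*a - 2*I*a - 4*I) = 1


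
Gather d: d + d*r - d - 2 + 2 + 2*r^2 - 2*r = d*r + 2*r^2 - 2*r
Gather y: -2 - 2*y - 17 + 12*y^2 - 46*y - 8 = 12*y^2 - 48*y - 27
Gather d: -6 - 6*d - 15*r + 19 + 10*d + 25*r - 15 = 4*d + 10*r - 2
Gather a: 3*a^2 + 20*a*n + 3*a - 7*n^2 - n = 3*a^2 + a*(20*n + 3) - 7*n^2 - n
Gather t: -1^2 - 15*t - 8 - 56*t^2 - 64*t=-56*t^2 - 79*t - 9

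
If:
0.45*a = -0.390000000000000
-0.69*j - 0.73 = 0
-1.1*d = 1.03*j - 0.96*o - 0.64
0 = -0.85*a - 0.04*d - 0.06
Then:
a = -0.87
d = 16.92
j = -1.06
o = 17.58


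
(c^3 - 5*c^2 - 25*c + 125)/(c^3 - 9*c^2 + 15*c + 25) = (c + 5)/(c + 1)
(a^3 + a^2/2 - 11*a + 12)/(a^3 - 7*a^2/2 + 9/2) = (a^2 + 2*a - 8)/(a^2 - 2*a - 3)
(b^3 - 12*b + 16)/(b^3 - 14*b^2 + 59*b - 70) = (b^2 + 2*b - 8)/(b^2 - 12*b + 35)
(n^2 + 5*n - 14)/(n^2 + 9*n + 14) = (n - 2)/(n + 2)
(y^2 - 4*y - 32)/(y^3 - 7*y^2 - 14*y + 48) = (y + 4)/(y^2 + y - 6)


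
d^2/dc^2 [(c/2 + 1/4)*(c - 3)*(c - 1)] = 3*c - 7/2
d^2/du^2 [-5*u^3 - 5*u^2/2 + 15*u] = -30*u - 5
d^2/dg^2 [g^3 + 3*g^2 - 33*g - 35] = 6*g + 6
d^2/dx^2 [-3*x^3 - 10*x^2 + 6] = -18*x - 20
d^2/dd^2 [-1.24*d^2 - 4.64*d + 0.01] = -2.48000000000000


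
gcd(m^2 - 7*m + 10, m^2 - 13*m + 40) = m - 5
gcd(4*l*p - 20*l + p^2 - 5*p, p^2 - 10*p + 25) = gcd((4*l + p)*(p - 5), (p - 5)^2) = p - 5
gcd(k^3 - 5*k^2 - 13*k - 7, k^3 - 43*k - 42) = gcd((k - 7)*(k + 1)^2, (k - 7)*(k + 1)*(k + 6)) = k^2 - 6*k - 7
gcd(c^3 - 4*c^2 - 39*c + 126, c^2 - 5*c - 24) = 1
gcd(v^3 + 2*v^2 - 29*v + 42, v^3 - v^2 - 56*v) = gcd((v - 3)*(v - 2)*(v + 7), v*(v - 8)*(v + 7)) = v + 7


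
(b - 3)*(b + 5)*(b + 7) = b^3 + 9*b^2 - b - 105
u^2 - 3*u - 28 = (u - 7)*(u + 4)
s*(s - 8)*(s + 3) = s^3 - 5*s^2 - 24*s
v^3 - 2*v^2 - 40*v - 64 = (v - 8)*(v + 2)*(v + 4)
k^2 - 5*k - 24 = (k - 8)*(k + 3)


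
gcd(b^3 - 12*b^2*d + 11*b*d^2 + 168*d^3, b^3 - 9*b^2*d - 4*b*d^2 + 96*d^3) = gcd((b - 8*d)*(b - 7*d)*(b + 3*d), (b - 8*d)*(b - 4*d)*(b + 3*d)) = b^2 - 5*b*d - 24*d^2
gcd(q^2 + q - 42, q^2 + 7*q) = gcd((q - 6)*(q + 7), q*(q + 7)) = q + 7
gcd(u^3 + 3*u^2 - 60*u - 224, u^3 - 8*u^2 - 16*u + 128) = u^2 - 4*u - 32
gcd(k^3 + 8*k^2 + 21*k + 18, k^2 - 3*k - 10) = k + 2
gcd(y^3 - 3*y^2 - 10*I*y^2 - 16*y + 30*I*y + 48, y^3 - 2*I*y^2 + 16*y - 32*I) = y - 2*I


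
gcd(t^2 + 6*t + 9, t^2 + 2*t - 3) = t + 3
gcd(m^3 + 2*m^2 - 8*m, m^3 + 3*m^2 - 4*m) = m^2 + 4*m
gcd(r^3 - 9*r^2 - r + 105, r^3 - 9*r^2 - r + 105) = r^3 - 9*r^2 - r + 105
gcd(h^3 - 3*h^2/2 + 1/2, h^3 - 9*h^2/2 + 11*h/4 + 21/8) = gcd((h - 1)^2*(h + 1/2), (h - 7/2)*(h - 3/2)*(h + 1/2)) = h + 1/2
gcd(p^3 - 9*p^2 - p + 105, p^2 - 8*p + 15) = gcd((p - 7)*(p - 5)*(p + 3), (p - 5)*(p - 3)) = p - 5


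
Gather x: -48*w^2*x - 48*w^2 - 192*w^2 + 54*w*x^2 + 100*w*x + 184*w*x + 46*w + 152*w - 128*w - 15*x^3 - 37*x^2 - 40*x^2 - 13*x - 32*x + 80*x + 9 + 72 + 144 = -240*w^2 + 70*w - 15*x^3 + x^2*(54*w - 77) + x*(-48*w^2 + 284*w + 35) + 225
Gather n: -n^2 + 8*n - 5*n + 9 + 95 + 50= -n^2 + 3*n + 154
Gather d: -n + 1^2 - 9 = -n - 8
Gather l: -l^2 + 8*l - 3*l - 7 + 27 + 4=-l^2 + 5*l + 24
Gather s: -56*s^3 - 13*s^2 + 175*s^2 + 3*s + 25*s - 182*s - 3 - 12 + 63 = -56*s^3 + 162*s^2 - 154*s + 48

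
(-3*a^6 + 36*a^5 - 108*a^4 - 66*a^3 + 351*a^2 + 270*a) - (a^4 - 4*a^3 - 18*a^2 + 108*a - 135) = -3*a^6 + 36*a^5 - 109*a^4 - 62*a^3 + 369*a^2 + 162*a + 135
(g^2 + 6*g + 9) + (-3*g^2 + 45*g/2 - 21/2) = -2*g^2 + 57*g/2 - 3/2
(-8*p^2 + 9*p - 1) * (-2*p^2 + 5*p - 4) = 16*p^4 - 58*p^3 + 79*p^2 - 41*p + 4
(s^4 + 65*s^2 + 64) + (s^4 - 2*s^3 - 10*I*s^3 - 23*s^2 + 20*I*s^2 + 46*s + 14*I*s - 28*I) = 2*s^4 - 2*s^3 - 10*I*s^3 + 42*s^2 + 20*I*s^2 + 46*s + 14*I*s + 64 - 28*I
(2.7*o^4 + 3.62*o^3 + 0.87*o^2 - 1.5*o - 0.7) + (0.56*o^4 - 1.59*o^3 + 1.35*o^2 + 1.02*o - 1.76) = 3.26*o^4 + 2.03*o^3 + 2.22*o^2 - 0.48*o - 2.46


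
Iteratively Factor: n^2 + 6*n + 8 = (n + 4)*(n + 2)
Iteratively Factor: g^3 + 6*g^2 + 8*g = (g + 4)*(g^2 + 2*g) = (g + 2)*(g + 4)*(g)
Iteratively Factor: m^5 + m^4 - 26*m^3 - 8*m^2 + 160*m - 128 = (m - 4)*(m^4 + 5*m^3 - 6*m^2 - 32*m + 32) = (m - 4)*(m + 4)*(m^3 + m^2 - 10*m + 8) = (m - 4)*(m - 1)*(m + 4)*(m^2 + 2*m - 8) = (m - 4)*(m - 1)*(m + 4)^2*(m - 2)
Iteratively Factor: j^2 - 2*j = (j)*(j - 2)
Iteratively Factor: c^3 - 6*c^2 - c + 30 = (c - 5)*(c^2 - c - 6) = (c - 5)*(c - 3)*(c + 2)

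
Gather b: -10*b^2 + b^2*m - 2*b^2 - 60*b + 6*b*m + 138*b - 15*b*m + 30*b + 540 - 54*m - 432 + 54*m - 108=b^2*(m - 12) + b*(108 - 9*m)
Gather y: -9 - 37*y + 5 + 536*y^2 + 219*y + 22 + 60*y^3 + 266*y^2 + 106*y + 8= 60*y^3 + 802*y^2 + 288*y + 26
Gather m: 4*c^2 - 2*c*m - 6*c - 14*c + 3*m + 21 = 4*c^2 - 20*c + m*(3 - 2*c) + 21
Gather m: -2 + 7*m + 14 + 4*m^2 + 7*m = 4*m^2 + 14*m + 12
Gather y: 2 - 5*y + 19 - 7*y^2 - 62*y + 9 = -7*y^2 - 67*y + 30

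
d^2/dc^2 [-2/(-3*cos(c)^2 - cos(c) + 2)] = 2*(-36*sin(c)^4 + 43*sin(c)^2 + 37*cos(c)/4 - 9*cos(3*c)/4 + 7)/((cos(c) + 1)^3*(3*cos(c) - 2)^3)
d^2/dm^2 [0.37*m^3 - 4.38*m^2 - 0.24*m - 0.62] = 2.22*m - 8.76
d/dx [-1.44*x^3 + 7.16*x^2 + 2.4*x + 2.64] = -4.32*x^2 + 14.32*x + 2.4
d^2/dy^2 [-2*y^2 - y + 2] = -4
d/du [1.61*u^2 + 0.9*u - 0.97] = 3.22*u + 0.9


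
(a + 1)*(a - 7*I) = a^2 + a - 7*I*a - 7*I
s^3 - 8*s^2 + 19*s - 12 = (s - 4)*(s - 3)*(s - 1)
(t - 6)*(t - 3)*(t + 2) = t^3 - 7*t^2 + 36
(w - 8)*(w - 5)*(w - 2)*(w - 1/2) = w^4 - 31*w^3/2 + 147*w^2/2 - 113*w + 40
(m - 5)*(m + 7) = m^2 + 2*m - 35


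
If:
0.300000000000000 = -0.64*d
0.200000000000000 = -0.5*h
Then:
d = -0.47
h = -0.40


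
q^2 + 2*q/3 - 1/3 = (q - 1/3)*(q + 1)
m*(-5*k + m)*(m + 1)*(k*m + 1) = -5*k^2*m^3 - 5*k^2*m^2 + k*m^4 + k*m^3 - 5*k*m^2 - 5*k*m + m^3 + m^2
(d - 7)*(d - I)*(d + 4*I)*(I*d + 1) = I*d^4 - 2*d^3 - 7*I*d^3 + 14*d^2 + 7*I*d^2 + 4*d - 49*I*d - 28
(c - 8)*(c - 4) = c^2 - 12*c + 32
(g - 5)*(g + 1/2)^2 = g^3 - 4*g^2 - 19*g/4 - 5/4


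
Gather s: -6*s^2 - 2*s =-6*s^2 - 2*s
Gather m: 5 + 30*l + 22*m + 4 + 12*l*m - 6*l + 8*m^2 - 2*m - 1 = 24*l + 8*m^2 + m*(12*l + 20) + 8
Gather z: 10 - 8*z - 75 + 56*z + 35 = 48*z - 30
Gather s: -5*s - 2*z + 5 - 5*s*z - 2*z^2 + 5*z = s*(-5*z - 5) - 2*z^2 + 3*z + 5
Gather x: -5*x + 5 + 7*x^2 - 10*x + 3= 7*x^2 - 15*x + 8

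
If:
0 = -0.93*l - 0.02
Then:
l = -0.02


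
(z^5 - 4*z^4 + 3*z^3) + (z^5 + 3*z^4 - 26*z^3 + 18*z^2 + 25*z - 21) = 2*z^5 - z^4 - 23*z^3 + 18*z^2 + 25*z - 21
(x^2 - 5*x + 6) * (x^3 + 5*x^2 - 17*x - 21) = x^5 - 36*x^3 + 94*x^2 + 3*x - 126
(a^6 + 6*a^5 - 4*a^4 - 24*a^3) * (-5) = -5*a^6 - 30*a^5 + 20*a^4 + 120*a^3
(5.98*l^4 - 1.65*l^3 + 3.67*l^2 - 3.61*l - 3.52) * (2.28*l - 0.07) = 13.6344*l^5 - 4.1806*l^4 + 8.4831*l^3 - 8.4877*l^2 - 7.7729*l + 0.2464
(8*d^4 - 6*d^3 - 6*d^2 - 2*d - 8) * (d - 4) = 8*d^5 - 38*d^4 + 18*d^3 + 22*d^2 + 32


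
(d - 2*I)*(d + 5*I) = d^2 + 3*I*d + 10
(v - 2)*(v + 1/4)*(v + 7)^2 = v^4 + 49*v^3/4 + 24*v^2 - 371*v/4 - 49/2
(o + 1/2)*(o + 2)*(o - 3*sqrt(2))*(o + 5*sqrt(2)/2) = o^4 - sqrt(2)*o^3/2 + 5*o^3/2 - 14*o^2 - 5*sqrt(2)*o^2/4 - 75*o/2 - sqrt(2)*o/2 - 15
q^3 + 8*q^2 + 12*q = q*(q + 2)*(q + 6)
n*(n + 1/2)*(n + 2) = n^3 + 5*n^2/2 + n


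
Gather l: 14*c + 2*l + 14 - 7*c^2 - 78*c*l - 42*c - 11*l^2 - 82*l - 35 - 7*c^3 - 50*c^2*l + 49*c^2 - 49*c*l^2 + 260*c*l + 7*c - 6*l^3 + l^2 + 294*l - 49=-7*c^3 + 42*c^2 - 21*c - 6*l^3 + l^2*(-49*c - 10) + l*(-50*c^2 + 182*c + 214) - 70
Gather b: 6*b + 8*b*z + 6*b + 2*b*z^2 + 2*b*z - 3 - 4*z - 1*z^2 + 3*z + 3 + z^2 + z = b*(2*z^2 + 10*z + 12)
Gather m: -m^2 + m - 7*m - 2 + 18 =-m^2 - 6*m + 16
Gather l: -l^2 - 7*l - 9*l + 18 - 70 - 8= -l^2 - 16*l - 60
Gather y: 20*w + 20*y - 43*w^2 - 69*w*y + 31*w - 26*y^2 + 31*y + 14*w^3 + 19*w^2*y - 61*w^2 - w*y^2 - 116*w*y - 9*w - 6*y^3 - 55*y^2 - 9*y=14*w^3 - 104*w^2 + 42*w - 6*y^3 + y^2*(-w - 81) + y*(19*w^2 - 185*w + 42)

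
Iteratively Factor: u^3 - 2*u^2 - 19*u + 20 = (u - 5)*(u^2 + 3*u - 4) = (u - 5)*(u + 4)*(u - 1)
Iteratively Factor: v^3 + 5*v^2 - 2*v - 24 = (v + 3)*(v^2 + 2*v - 8) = (v - 2)*(v + 3)*(v + 4)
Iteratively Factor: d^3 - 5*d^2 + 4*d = (d)*(d^2 - 5*d + 4) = d*(d - 1)*(d - 4)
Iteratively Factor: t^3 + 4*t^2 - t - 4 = (t + 1)*(t^2 + 3*t - 4) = (t - 1)*(t + 1)*(t + 4)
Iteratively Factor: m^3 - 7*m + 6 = (m + 3)*(m^2 - 3*m + 2) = (m - 2)*(m + 3)*(m - 1)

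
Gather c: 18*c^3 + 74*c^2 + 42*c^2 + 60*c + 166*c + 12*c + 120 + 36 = 18*c^3 + 116*c^2 + 238*c + 156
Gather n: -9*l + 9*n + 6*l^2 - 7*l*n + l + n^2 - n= 6*l^2 - 8*l + n^2 + n*(8 - 7*l)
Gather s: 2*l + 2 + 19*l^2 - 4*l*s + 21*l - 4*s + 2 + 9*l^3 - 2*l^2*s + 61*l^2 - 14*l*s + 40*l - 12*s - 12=9*l^3 + 80*l^2 + 63*l + s*(-2*l^2 - 18*l - 16) - 8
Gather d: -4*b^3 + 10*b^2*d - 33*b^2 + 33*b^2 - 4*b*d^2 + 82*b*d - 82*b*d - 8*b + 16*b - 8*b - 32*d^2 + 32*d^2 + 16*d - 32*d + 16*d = -4*b^3 + 10*b^2*d - 4*b*d^2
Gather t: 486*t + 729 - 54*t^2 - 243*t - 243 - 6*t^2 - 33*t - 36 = -60*t^2 + 210*t + 450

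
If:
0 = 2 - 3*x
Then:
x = 2/3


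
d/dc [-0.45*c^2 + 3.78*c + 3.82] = 3.78 - 0.9*c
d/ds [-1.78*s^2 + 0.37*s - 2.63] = 0.37 - 3.56*s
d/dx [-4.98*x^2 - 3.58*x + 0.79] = -9.96*x - 3.58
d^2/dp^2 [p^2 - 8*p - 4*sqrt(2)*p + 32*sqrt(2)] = 2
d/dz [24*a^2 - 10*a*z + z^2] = -10*a + 2*z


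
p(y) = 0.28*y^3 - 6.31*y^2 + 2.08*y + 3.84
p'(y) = 0.84*y^2 - 12.62*y + 2.08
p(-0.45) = 1.60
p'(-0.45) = 7.93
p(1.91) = -13.26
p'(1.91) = -18.96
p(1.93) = -13.64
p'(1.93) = -19.15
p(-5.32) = -227.97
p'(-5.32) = 92.99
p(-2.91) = -62.55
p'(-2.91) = 45.92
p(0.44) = 3.56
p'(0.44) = -3.31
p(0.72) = 2.17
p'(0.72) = -6.57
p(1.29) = -3.38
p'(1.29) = -12.80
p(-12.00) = -1413.60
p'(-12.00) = 274.48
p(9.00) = -284.43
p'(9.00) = -43.46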